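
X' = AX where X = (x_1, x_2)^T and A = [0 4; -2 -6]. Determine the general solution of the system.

Coefficient matrix A = [[0, 4], [-2, -6]].
Characteristic polynomial det(A - λI) = λ^2 + 6λ + 8 = 0.
Eigenvalues λ = -2, -4.
For λ=-2: (A-λI) row 1 is [2, 4], so an eigenvector is (2, -1).
For λ=-4: (A-λI) row 1 is [4, 4], so an eigenvector is (-1, 1).
General solution: c_1e^(-2t)(2,-1) + c_2e^(-4t)(-1,1).

x_1(t) = 2c_1e^(-2t) - c_2e^(-4t), x_2(t) = -c_1e^(-2t) + c_2e^(-4t)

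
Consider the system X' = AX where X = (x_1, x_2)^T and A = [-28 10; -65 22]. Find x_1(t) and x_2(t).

Coefficient matrix A = [[-28, 10], [-65, 22]].
Characteristic polynomial det(A - λI) = λ^2 + 6λ + 34 = 0.
Eigenvalues λ = -3 ± 5i (complex conjugate pair).
For λ=-3+5i: an eigenvector is (-1,-2) - i(1,3) = (-1 - i, -2 - 3i).
A real fundamental pair from Re and Im of e^((-3+5i)t)v: X_1 = e^(-3t)(cos(5t)·(-1,-2) + sin(5t)·(1,3)), X_2 = e^(-3t)(sin(5t)·(-1,-2) - cos(5t)·(1,3)).
General solution: C_1X_1 + C_2X_2.

x_1(t) = C_1e^(-3t)sin(5t) - C_1e^(-3t)cos(5t) - C_2e^(-3t)sin(5t) - C_2e^(-3t)cos(5t), x_2(t) = 3C_1e^(-3t)sin(5t) - 2C_1e^(-3t)cos(5t) - 2C_2e^(-3t)sin(5t) - 3C_2e^(-3t)cos(5t)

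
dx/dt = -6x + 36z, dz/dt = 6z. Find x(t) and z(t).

Coefficient matrix A = [[-6, 36], [0, 6]].
Characteristic polynomial det(A - λI) = λ^2 - 36 = 0.
Eigenvalues λ = -6, 6.
For λ=-6: (A-λI) row 1 is [0, 36], so an eigenvector is (-1, 0).
For λ=6: (A-λI) row 1 is [-12, 36], so an eigenvector is (3, 1).
General solution: K_1e^(-6t)(-1,0) + K_2e^(6t)(3,1).

x(t) = -K_1e^(-6t) + 3K_2e^(6t), z(t) = K_2e^(6t)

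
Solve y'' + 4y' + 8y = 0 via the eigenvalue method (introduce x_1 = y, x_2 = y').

y(t) = c_1e^(-2t)cos(2t) + c_2e^(-2t)sin(2t)

Let x_1 = y, x_2 = y'. Then x_1' = x_2 and x_2' = -8x_1 - 4x_2.
A = [[0,1],[-8,-4]]; det(A-λI) = λ^2 + 4λ + 8.
Eigenvalues λ = -2 ± 2i.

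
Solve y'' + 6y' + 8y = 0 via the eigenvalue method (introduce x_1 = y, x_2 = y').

Let x_1 = y, x_2 = y'. Then x_1' = x_2 and x_2' = -8x_1 - 6x_2.
A = [[0,1],[-8,-6]]; det(A-λI) = λ^2 + 6λ + 8.
Eigenvalues λ = -4, -2 with eigenvectors (1,-4), (1,-2).

y(t) = c_1e^(-4t) + c_2e^(-2t)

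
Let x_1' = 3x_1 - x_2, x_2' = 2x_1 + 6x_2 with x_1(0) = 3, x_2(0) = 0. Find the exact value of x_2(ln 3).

972

A = [[3,-1],[2,6]]; eigenvalues λ = 4, 5.
Eigenvectors: (1,-1) for λ=4, (1,-2) for λ=5.
From the initial condition, c_1 = 6, c_2 = -3.
x_2(ln 3) = (6)(3^4)(-1) + (-3)(3^5)(-2) = 972.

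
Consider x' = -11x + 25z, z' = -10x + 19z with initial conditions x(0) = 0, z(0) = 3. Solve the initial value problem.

Coefficient matrix A = [[-11, 25], [-10, 19]].
Characteristic polynomial det(A - λI) = λ^2 - 8λ + 41 = 0.
Eigenvalues λ = 4 ± 5i (complex conjugate pair).
For λ=4+5i: an eigenvector is (-2,-1) - i(1,1) = (-2 - i, -1 - i).
A real fundamental pair from Re and Im of e^((4+5i)t)v: X_1 = e^(4t)(cos(5t)·(-2,-1) + sin(5t)·(1,1)), X_2 = e^(4t)(sin(5t)·(-2,-1) - cos(5t)·(1,1)).
General solution: K_1X_1 + K_2X_2.
Applying x(0)=0, z(0)=3 gives K_1=3, K_2=-6.

x(t) = 15e^(4t)sin(5t), z(t) = 9e^(4t)sin(5t) + 3e^(4t)cos(5t)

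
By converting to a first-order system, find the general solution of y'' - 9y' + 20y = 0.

Let x_1 = y, x_2 = y'. Then x_1' = x_2 and x_2' = -20x_1 + 9x_2.
A = [[0,1],[-20,9]]; det(A-λI) = λ^2 - 9λ + 20.
Eigenvalues λ = 5, 4 with eigenvectors (1,5), (1,4).

y(t) = c_1e^(5t) + c_2e^(4t)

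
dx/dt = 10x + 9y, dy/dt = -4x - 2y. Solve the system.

x(t) = -3C_1e^(4t) - 3C_2te^(4t) + C_2e^(4t), y(t) = 2C_1e^(4t) + 2C_2te^(4t) - C_2e^(4t)

Coefficient matrix A = [[10, 9], [-4, -2]].
Characteristic polynomial det(A - λI) = λ^2 - 8λ + 16 = 0.
Single eigenvalue λ = 4 with algebraic multiplicity 2.
Eigenvector v = (-3,2); generalized eigenvector w with (A-λI)w=v is (1,-1).
General solution: e^(4t)[C_1·v + C_2·(t·v + w)].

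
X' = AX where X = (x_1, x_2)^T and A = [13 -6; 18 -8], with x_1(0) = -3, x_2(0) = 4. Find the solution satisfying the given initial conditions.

Coefficient matrix A = [[13, -6], [18, -8]].
Characteristic polynomial det(A - λI) = λ^2 - 5λ + 4 = 0.
Eigenvalues λ = 4, 1.
For λ=4: (A-λI) row 1 is [9, -6], so an eigenvector is (2, 3).
For λ=1: (A-λI) row 1 is [12, -6], so an eigenvector is (-1, -2).
General solution: K_1e^(4t)(2,3) + K_2e^(t)(-1,-2).
Applying x_1(0)=-3, x_2(0)=4 gives K_1=-10, K_2=-17.

x_1(t) = -20e^(4t) + 17e^(t), x_2(t) = -30e^(4t) + 34e^(t)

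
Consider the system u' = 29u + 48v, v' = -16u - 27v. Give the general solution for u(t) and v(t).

u(t) = 2C_1e^(5t) + 3C_2e^(-3t), v(t) = -C_1e^(5t) - 2C_2e^(-3t)

Coefficient matrix A = [[29, 48], [-16, -27]].
Characteristic polynomial det(A - λI) = λ^2 - 2λ - 15 = 0.
Eigenvalues λ = 5, -3.
For λ=5: (A-λI) row 1 is [24, 48], so an eigenvector is (2, -1).
For λ=-3: (A-λI) row 1 is [32, 48], so an eigenvector is (3, -2).
General solution: C_1e^(5t)(2,-1) + C_2e^(-3t)(3,-2).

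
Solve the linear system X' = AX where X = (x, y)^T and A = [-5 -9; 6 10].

x(t) = 3c_1e^(t) - c_2e^(4t), y(t) = -2c_1e^(t) + c_2e^(4t)

Coefficient matrix A = [[-5, -9], [6, 10]].
Characteristic polynomial det(A - λI) = λ^2 - 5λ + 4 = 0.
Eigenvalues λ = 1, 4.
For λ=1: (A-λI) row 1 is [-6, -9], so an eigenvector is (3, -2).
For λ=4: (A-λI) row 1 is [-9, -9], so an eigenvector is (-1, 1).
General solution: c_1e^(t)(3,-2) + c_2e^(4t)(-1,1).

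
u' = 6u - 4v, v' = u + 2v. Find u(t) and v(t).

Coefficient matrix A = [[6, -4], [1, 2]].
Characteristic polynomial det(A - λI) = λ^2 - 8λ + 16 = 0.
Single eigenvalue λ = 4 with algebraic multiplicity 2.
Eigenvector v = (-2,-1); generalized eigenvector w with (A-λI)w=v is (3,2).
General solution: e^(4t)[c_1·v + c_2·(t·v + w)].

u(t) = -2c_1e^(4t) - 2c_2te^(4t) + 3c_2e^(4t), v(t) = -c_1e^(4t) - c_2te^(4t) + 2c_2e^(4t)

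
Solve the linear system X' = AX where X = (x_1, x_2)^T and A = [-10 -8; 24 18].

x_1(t) = C_1e^(6t) - 2C_2e^(2t), x_2(t) = -2C_1e^(6t) + 3C_2e^(2t)

Coefficient matrix A = [[-10, -8], [24, 18]].
Characteristic polynomial det(A - λI) = λ^2 - 8λ + 12 = 0.
Eigenvalues λ = 6, 2.
For λ=6: (A-λI) row 1 is [-16, -8], so an eigenvector is (1, -2).
For λ=2: (A-λI) row 1 is [-12, -8], so an eigenvector is (-2, 3).
General solution: C_1e^(6t)(1,-2) + C_2e^(2t)(-2,3).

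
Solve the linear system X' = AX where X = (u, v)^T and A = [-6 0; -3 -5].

u(t) = K_1e^(-6t), v(t) = 3K_1e^(-6t) - K_2e^(-5t)

Coefficient matrix A = [[-6, 0], [-3, -5]].
Characteristic polynomial det(A - λI) = λ^2 + 11λ + 30 = 0.
Eigenvalues λ = -6, -5.
For λ=-6: (A-λI) row 2 is [-3, 1], so an eigenvector is (1, 3).
For λ=-5: (A-λI) row 1 is [-1, 0], so an eigenvector is (0, -1).
General solution: K_1e^(-6t)(1,3) + K_2e^(-5t)(0,-1).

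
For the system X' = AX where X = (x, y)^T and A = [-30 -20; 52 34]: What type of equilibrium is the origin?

unstable spiral

A = [[-30,-20],[52,34]]; det(A-λI) = λ^2 - 4λ + 20.
λ = 2 ± 4i: positive real part.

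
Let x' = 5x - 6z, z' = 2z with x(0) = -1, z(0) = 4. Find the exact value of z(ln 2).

A = [[5,-6],[0,2]]; eigenvalues λ = 5, 2.
Eigenvectors: (-1,0) for λ=5, (2,1) for λ=2.
From the initial condition, c_1 = 9, c_2 = 4.
z(ln 2) = (9)(2^5)(0) + (4)(2^2)(1) = 16.

16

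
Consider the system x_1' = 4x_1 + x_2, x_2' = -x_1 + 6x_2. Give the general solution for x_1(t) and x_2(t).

x_1(t) = c_1e^(5t) + c_2te^(5t) - 3c_2e^(5t), x_2(t) = c_1e^(5t) + c_2te^(5t) - 2c_2e^(5t)

Coefficient matrix A = [[4, 1], [-1, 6]].
Characteristic polynomial det(A - λI) = λ^2 - 10λ + 25 = 0.
Single eigenvalue λ = 5 with algebraic multiplicity 2.
Eigenvector v = (1,1); generalized eigenvector w with (A-λI)w=v is (-3,-2).
General solution: e^(5t)[c_1·v + c_2·(t·v + w)].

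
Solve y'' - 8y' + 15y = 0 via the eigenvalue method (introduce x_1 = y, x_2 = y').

Let x_1 = y, x_2 = y'. Then x_1' = x_2 and x_2' = -15x_1 + 8x_2.
A = [[0,1],[-15,8]]; det(A-λI) = λ^2 - 8λ + 15.
Eigenvalues λ = 5, 3 with eigenvectors (1,5), (1,3).

y(t) = K_1e^(5t) + K_2e^(3t)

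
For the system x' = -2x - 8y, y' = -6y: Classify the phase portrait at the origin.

stable node

A = [[-2,-8],[0,-6]]; det(A-λI) = λ^2 + 8λ + 12.
λ = -6, -2: both negative.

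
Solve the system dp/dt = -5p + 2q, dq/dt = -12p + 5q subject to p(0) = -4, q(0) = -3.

p(t) = 5e^(t) - 9e^(-t), q(t) = 15e^(t) - 18e^(-t)

Coefficient matrix A = [[-5, 2], [-12, 5]].
Characteristic polynomial det(A - λI) = λ^2 - 1 = 0.
Eigenvalues λ = -1, 1.
For λ=-1: (A-λI) row 1 is [-4, 2], so an eigenvector is (-1, -2).
For λ=1: (A-λI) row 1 is [-6, 2], so an eigenvector is (-1, -3).
General solution: c_1e^(-t)(-1,-2) + c_2e^(t)(-1,-3).
Applying p(0)=-4, q(0)=-3 gives c_1=9, c_2=-5.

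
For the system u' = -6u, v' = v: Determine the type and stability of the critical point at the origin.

A = [[-6,0],[0,1]]; det(A-λI) = λ^2 + 5λ - 6.
λ = 1, -6: opposite signs.

saddle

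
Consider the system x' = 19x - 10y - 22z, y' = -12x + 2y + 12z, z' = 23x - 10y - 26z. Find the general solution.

Coefficient matrix A = [[19, -10, -22], [-12, 2, 12], [23, -10, -26]].
det(A - λI) = 0 gives eigenvalues λ = -3, 2, -4.
For λ=-3: eigenvector (1,0,1).
For λ=2: eigenvector (-2,1,-2).
For λ=-4: eigenvector (2,-2,3).
General solution: C_1e^(-3t)(1,0,1) + C_2e^(2t)(-2,1,-2) + C_3e^(-4t)(2,-2,3).

x(t) = C_1e^(-3t) - 2C_2e^(2t) + 2C_3e^(-4t), y(t) = C_2e^(2t) - 2C_3e^(-4t), z(t) = C_1e^(-3t) - 2C_2e^(2t) + 3C_3e^(-4t)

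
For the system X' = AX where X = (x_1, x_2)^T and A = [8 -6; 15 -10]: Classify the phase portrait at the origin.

stable spiral

A = [[8,-6],[15,-10]]; det(A-λI) = λ^2 + 2λ + 10.
λ = -1 ± 3i: negative real part.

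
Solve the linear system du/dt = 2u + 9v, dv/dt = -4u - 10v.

u(t) = -3K_1e^(-4t) - 3K_2te^(-4t) + K_2e^(-4t), v(t) = 2K_1e^(-4t) + 2K_2te^(-4t) - K_2e^(-4t)

Coefficient matrix A = [[2, 9], [-4, -10]].
Characteristic polynomial det(A - λI) = λ^2 + 8λ + 16 = 0.
Single eigenvalue λ = -4 with algebraic multiplicity 2.
Eigenvector v = (-3,2); generalized eigenvector w with (A-λI)w=v is (1,-1).
General solution: e^(-4t)[K_1·v + K_2·(t·v + w)].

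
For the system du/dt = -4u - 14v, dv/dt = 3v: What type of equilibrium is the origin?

A = [[-4,-14],[0,3]]; det(A-λI) = λ^2 + λ - 12.
λ = 3, -4: opposite signs.

saddle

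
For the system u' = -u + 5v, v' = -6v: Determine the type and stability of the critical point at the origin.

A = [[-1,5],[0,-6]]; det(A-λI) = λ^2 + 7λ + 6.
λ = -1, -6: both negative.

stable node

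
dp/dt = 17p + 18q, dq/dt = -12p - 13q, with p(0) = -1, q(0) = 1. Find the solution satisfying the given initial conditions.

Coefficient matrix A = [[17, 18], [-12, -13]].
Characteristic polynomial det(A - λI) = λ^2 - 4λ - 5 = 0.
Eigenvalues λ = -1, 5.
For λ=-1: (A-λI) row 1 is [18, 18], so an eigenvector is (1, -1).
For λ=5: (A-λI) row 1 is [12, 18], so an eigenvector is (-3, 2).
General solution: K_1e^(-t)(1,-1) + K_2e^(5t)(-3,2).
Applying p(0)=-1, q(0)=1 gives K_1=-1, K_2=0.

p(t) = -e^(-t), q(t) = e^(-t)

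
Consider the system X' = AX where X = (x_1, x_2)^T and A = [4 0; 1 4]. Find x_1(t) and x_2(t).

Coefficient matrix A = [[4, 0], [1, 4]].
Characteristic polynomial det(A - λI) = λ^2 - 8λ + 16 = 0.
Single eigenvalue λ = 4 with algebraic multiplicity 2.
Eigenvector v = (0,-1); generalized eigenvector w with (A-λI)w=v is (-1,1).
General solution: e^(4t)[K_1·v + K_2·(t·v + w)].

x_1(t) = -K_2e^(4t), x_2(t) = -K_1e^(4t) - K_2te^(4t) + K_2e^(4t)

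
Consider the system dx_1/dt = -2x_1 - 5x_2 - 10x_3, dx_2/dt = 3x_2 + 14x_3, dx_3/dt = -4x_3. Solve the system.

x_1(t) = -C_2e^(3t) + C_3e^(-2t), x_2(t) = -2C_1e^(-4t) + C_2e^(3t), x_3(t) = C_1e^(-4t)

Coefficient matrix A = [[-2, -5, -10], [0, 3, 14], [0, 0, -4]].
det(A - λI) = 0 gives eigenvalues λ = -4, 3, -2.
For λ=-4: eigenvector (0,-2,1).
For λ=3: eigenvector (-1,1,0).
For λ=-2: eigenvector (1,0,0).
General solution: C_1e^(-4t)(0,-2,1) + C_2e^(3t)(-1,1,0) + C_3e^(-2t)(1,0,0).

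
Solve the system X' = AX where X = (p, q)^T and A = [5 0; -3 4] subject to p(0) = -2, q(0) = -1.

p(t) = -2e^(5t), q(t) = 6e^(5t) - 7e^(4t)

Coefficient matrix A = [[5, 0], [-3, 4]].
Characteristic polynomial det(A - λI) = λ^2 - 9λ + 20 = 0.
Eigenvalues λ = 5, 4.
For λ=5: (A-λI) row 2 is [-3, -1], so an eigenvector is (1, -3).
For λ=4: (A-λI) row 1 is [1, 0], so an eigenvector is (0, -1).
General solution: K_1e^(5t)(1,-3) + K_2e^(4t)(0,-1).
Applying p(0)=-2, q(0)=-1 gives K_1=-2, K_2=7.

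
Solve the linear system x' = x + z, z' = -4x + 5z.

Coefficient matrix A = [[1, 1], [-4, 5]].
Characteristic polynomial det(A - λI) = λ^2 - 6λ + 9 = 0.
Single eigenvalue λ = 3 with algebraic multiplicity 2.
Eigenvector v = (-1,-2); generalized eigenvector w with (A-λI)w=v is (1,1).
General solution: e^(3t)[C_1·v + C_2·(t·v + w)].

x(t) = -C_1e^(3t) - C_2te^(3t) + C_2e^(3t), z(t) = -2C_1e^(3t) - 2C_2te^(3t) + C_2e^(3t)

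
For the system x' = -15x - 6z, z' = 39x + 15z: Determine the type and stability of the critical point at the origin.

A = [[-15,-6],[39,15]]; det(A-λI) = λ^2 + 9.
λ = 0 ± 3i: zero real part.

center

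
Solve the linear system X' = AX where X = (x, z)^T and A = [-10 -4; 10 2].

x(t) = c_1e^(-4t)sin(2t) + c_1e^(-4t)cos(2t) + c_2e^(-4t)sin(2t) - c_2e^(-4t)cos(2t), z(t) = -c_1e^(-4t)sin(2t) - 2c_1e^(-4t)cos(2t) - 2c_2e^(-4t)sin(2t) + c_2e^(-4t)cos(2t)

Coefficient matrix A = [[-10, -4], [10, 2]].
Characteristic polynomial det(A - λI) = λ^2 + 8λ + 20 = 0.
Eigenvalues λ = -4 ± 2i (complex conjugate pair).
For λ=-4+2i: an eigenvector is (1,-2) - i(1,-1) = (1 - i, -2 + i).
A real fundamental pair from Re and Im of e^((-4+2i)t)v: X_1 = e^(-4t)(cos(2t)·(1,-2) + sin(2t)·(1,-1)), X_2 = e^(-4t)(sin(2t)·(1,-2) - cos(2t)·(1,-1)).
General solution: c_1X_1 + c_2X_2.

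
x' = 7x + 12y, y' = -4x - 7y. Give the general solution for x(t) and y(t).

x(t) = -2c_1e^(t) + 3c_2e^(-t), y(t) = c_1e^(t) - 2c_2e^(-t)

Coefficient matrix A = [[7, 12], [-4, -7]].
Characteristic polynomial det(A - λI) = λ^2 - 1 = 0.
Eigenvalues λ = 1, -1.
For λ=1: (A-λI) row 1 is [6, 12], so an eigenvector is (-2, 1).
For λ=-1: (A-λI) row 1 is [8, 12], so an eigenvector is (3, -2).
General solution: c_1e^(t)(-2,1) + c_2e^(-t)(3,-2).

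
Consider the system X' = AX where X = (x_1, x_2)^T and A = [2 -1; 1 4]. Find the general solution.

x_1(t) = c_1e^(3t) + c_2te^(3t) - 2c_2e^(3t), x_2(t) = -c_1e^(3t) - c_2te^(3t) + c_2e^(3t)

Coefficient matrix A = [[2, -1], [1, 4]].
Characteristic polynomial det(A - λI) = λ^2 - 6λ + 9 = 0.
Single eigenvalue λ = 3 with algebraic multiplicity 2.
Eigenvector v = (1,-1); generalized eigenvector w with (A-λI)w=v is (-2,1).
General solution: e^(3t)[c_1·v + c_2·(t·v + w)].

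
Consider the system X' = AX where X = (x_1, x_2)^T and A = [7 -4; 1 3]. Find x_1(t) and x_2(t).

x_1(t) = -2C_1e^(5t) - 2C_2te^(5t) + 3C_2e^(5t), x_2(t) = -C_1e^(5t) - C_2te^(5t) + 2C_2e^(5t)

Coefficient matrix A = [[7, -4], [1, 3]].
Characteristic polynomial det(A - λI) = λ^2 - 10λ + 25 = 0.
Single eigenvalue λ = 5 with algebraic multiplicity 2.
Eigenvector v = (-2,-1); generalized eigenvector w with (A-λI)w=v is (3,2).
General solution: e^(5t)[C_1·v + C_2·(t·v + w)].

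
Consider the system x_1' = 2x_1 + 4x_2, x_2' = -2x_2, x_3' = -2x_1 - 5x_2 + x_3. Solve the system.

x_1(t) = K_1e^(2t) - K_2e^(-2t), x_2(t) = K_2e^(-2t), x_3(t) = -2K_1e^(2t) + K_2e^(-2t) + K_3e^(t)

Coefficient matrix A = [[2, 4, 0], [0, -2, 0], [-2, -5, 1]].
det(A - λI) = 0 gives eigenvalues λ = 2, -2, 1.
For λ=2: eigenvector (1,0,-2).
For λ=-2: eigenvector (-1,1,1).
For λ=1: eigenvector (0,0,1).
General solution: K_1e^(2t)(1,0,-2) + K_2e^(-2t)(-1,1,1) + K_3e^(t)(0,0,1).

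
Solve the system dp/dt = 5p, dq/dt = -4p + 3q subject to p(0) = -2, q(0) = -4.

Coefficient matrix A = [[5, 0], [-4, 3]].
Characteristic polynomial det(A - λI) = λ^2 - 8λ + 15 = 0.
Eigenvalues λ = 5, 3.
For λ=5: (A-λI) row 2 is [-4, -2], so an eigenvector is (1, -2).
For λ=3: (A-λI) row 1 is [2, 0], so an eigenvector is (0, -1).
General solution: C_1e^(5t)(1,-2) + C_2e^(3t)(0,-1).
Applying p(0)=-2, q(0)=-4 gives C_1=-2, C_2=8.

p(t) = -2e^(5t), q(t) = 4e^(5t) - 8e^(3t)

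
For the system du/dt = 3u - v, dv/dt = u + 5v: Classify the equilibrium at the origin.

unstable improper node

A = [[3,-1],[1,5]]; det(A-λI) = λ^2 - 8λ + 16.
repeated λ = 4 with a single eigenvector.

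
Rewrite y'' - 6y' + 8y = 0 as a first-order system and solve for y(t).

Let x_1 = y, x_2 = y'. Then x_1' = x_2 and x_2' = -8x_1 + 6x_2.
A = [[0,1],[-8,6]]; det(A-λI) = λ^2 - 6λ + 8.
Eigenvalues λ = 2, 4 with eigenvectors (1,2), (1,4).

y(t) = C_1e^(2t) + C_2e^(4t)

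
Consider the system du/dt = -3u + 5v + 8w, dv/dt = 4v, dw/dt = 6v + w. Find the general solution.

u(t) = 2K_1e^(t) + 3K_2e^(4t) + K_3e^(-3t), v(t) = K_2e^(4t), w(t) = K_1e^(t) + 2K_2e^(4t)

Coefficient matrix A = [[-3, 5, 8], [0, 4, 0], [0, 6, 1]].
det(A - λI) = 0 gives eigenvalues λ = 1, 4, -3.
For λ=1: eigenvector (2,0,1).
For λ=4: eigenvector (3,1,2).
For λ=-3: eigenvector (1,0,0).
General solution: K_1e^(t)(2,0,1) + K_2e^(4t)(3,1,2) + K_3e^(-3t)(1,0,0).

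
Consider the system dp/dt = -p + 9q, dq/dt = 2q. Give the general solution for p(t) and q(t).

p(t) = -3C_1e^(2t) - C_2e^(-t), q(t) = -C_1e^(2t)

Coefficient matrix A = [[-1, 9], [0, 2]].
Characteristic polynomial det(A - λI) = λ^2 - λ - 2 = 0.
Eigenvalues λ = 2, -1.
For λ=2: (A-λI) row 1 is [-3, 9], so an eigenvector is (-3, -1).
For λ=-1: (A-λI) row 1 is [0, 9], so an eigenvector is (-1, 0).
General solution: C_1e^(2t)(-3,-1) + C_2e^(-t)(-1,0).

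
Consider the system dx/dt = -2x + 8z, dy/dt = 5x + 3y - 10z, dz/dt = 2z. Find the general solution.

Coefficient matrix A = [[-2, 0, 8], [5, 3, -10], [0, 0, 2]].
det(A - λI) = 0 gives eigenvalues λ = 3, -2, 2.
For λ=3: eigenvector (0,1,0).
For λ=-2: eigenvector (1,-1,0).
For λ=2: eigenvector (2,0,1).
General solution: K_1e^(3t)(0,1,0) + K_2e^(-2t)(1,-1,0) + K_3e^(2t)(2,0,1).

x(t) = K_2e^(-2t) + 2K_3e^(2t), y(t) = K_1e^(3t) - K_2e^(-2t), z(t) = K_3e^(2t)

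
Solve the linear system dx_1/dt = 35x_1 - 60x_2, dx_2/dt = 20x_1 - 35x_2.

x_1(t) = 3C_1e^(-5t) + 2C_2e^(5t), x_2(t) = 2C_1e^(-5t) + C_2e^(5t)

Coefficient matrix A = [[35, -60], [20, -35]].
Characteristic polynomial det(A - λI) = λ^2 - 25 = 0.
Eigenvalues λ = -5, 5.
For λ=-5: (A-λI) row 1 is [40, -60], so an eigenvector is (3, 2).
For λ=5: (A-λI) row 1 is [30, -60], so an eigenvector is (2, 1).
General solution: C_1e^(-5t)(3,2) + C_2e^(5t)(2,1).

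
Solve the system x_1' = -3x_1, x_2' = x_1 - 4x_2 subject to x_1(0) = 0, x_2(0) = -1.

Coefficient matrix A = [[-3, 0], [1, -4]].
Characteristic polynomial det(A - λI) = λ^2 + 7λ + 12 = 0.
Eigenvalues λ = -4, -3.
For λ=-4: (A-λI) row 1 is [1, 0], so an eigenvector is (0, -1).
For λ=-3: (A-λI) row 2 is [1, -1], so an eigenvector is (1, 1).
General solution: C_1e^(-4t)(0,-1) + C_2e^(-3t)(1,1).
Applying x_1(0)=0, x_2(0)=-1 gives C_1=1, C_2=0.

x_1(t) = 0, x_2(t) = -e^(-4t)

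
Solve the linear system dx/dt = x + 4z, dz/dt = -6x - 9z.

x(t) = -2K_1e^(-5t) - K_2e^(-3t), z(t) = 3K_1e^(-5t) + K_2e^(-3t)

Coefficient matrix A = [[1, 4], [-6, -9]].
Characteristic polynomial det(A - λI) = λ^2 + 8λ + 15 = 0.
Eigenvalues λ = -5, -3.
For λ=-5: (A-λI) row 1 is [6, 4], so an eigenvector is (-2, 3).
For λ=-3: (A-λI) row 1 is [4, 4], so an eigenvector is (-1, 1).
General solution: K_1e^(-5t)(-2,3) + K_2e^(-3t)(-1,1).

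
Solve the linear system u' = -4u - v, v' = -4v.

u(t) = -c_1e^(-4t) - c_2te^(-4t) - 3c_2e^(-4t), v(t) = c_2e^(-4t)

Coefficient matrix A = [[-4, -1], [0, -4]].
Characteristic polynomial det(A - λI) = λ^2 + 8λ + 16 = 0.
Single eigenvalue λ = -4 with algebraic multiplicity 2.
Eigenvector v = (-1,0); generalized eigenvector w with (A-λI)w=v is (-3,1).
General solution: e^(-4t)[c_1·v + c_2·(t·v + w)].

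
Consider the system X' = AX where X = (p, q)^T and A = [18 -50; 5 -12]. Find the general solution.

p(t) = c_1e^(3t)sin(5t) - 3c_1e^(3t)cos(5t) - 3c_2e^(3t)sin(5t) - c_2e^(3t)cos(5t), q(t) = -c_1e^(3t)cos(5t) - c_2e^(3t)sin(5t)

Coefficient matrix A = [[18, -50], [5, -12]].
Characteristic polynomial det(A - λI) = λ^2 - 6λ + 34 = 0.
Eigenvalues λ = 3 ± 5i (complex conjugate pair).
For λ=3+5i: an eigenvector is (-3,-1) - i(1,0) = (-3 - i, -1).
A real fundamental pair from Re and Im of e^((3+5i)t)v: X_1 = e^(3t)(cos(5t)·(-3,-1) + sin(5t)·(1,0)), X_2 = e^(3t)(sin(5t)·(-3,-1) - cos(5t)·(1,0)).
General solution: c_1X_1 + c_2X_2.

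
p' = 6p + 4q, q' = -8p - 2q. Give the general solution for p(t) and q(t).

p(t) = K_1e^(2t)sin(4t) - K_2e^(2t)cos(4t), q(t) = -K_1e^(2t)sin(4t) + K_1e^(2t)cos(4t) + K_2e^(2t)sin(4t) + K_2e^(2t)cos(4t)

Coefficient matrix A = [[6, 4], [-8, -2]].
Characteristic polynomial det(A - λI) = λ^2 - 4λ + 20 = 0.
Eigenvalues λ = 2 ± 4i (complex conjugate pair).
For λ=2+4i: an eigenvector is (0,1) - i(1,-1) = (0 - i, 1 + i).
A real fundamental pair from Re and Im of e^((2+4i)t)v: X_1 = e^(2t)(cos(4t)·(0,1) + sin(4t)·(1,-1)), X_2 = e^(2t)(sin(4t)·(0,1) - cos(4t)·(1,-1)).
General solution: K_1X_1 + K_2X_2.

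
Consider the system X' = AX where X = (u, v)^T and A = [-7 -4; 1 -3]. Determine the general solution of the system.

Coefficient matrix A = [[-7, -4], [1, -3]].
Characteristic polynomial det(A - λI) = λ^2 + 10λ + 25 = 0.
Single eigenvalue λ = -5 with algebraic multiplicity 2.
Eigenvector v = (-2,1); generalized eigenvector w with (A-λI)w=v is (-1,1).
General solution: e^(-5t)[K_1·v + K_2·(t·v + w)].

u(t) = -2K_1e^(-5t) - 2K_2te^(-5t) - K_2e^(-5t), v(t) = K_1e^(-5t) + K_2te^(-5t) + K_2e^(-5t)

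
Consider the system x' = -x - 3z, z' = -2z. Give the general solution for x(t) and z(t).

x(t) = -C_1e^(-t) + 3C_2e^(-2t), z(t) = C_2e^(-2t)

Coefficient matrix A = [[-1, -3], [0, -2]].
Characteristic polynomial det(A - λI) = λ^2 + 3λ + 2 = 0.
Eigenvalues λ = -1, -2.
For λ=-1: (A-λI) row 1 is [0, -3], so an eigenvector is (-1, 0).
For λ=-2: (A-λI) row 1 is [1, -3], so an eigenvector is (3, 1).
General solution: C_1e^(-t)(-1,0) + C_2e^(-2t)(3,1).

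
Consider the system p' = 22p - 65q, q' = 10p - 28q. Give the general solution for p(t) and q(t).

p(t) = -3C_1e^(-3t)sin(5t) + 2C_1e^(-3t)cos(5t) + 2C_2e^(-3t)sin(5t) + 3C_2e^(-3t)cos(5t), q(t) = -C_1e^(-3t)sin(5t) + C_1e^(-3t)cos(5t) + C_2e^(-3t)sin(5t) + C_2e^(-3t)cos(5t)

Coefficient matrix A = [[22, -65], [10, -28]].
Characteristic polynomial det(A - λI) = λ^2 + 6λ + 34 = 0.
Eigenvalues λ = -3 ± 5i (complex conjugate pair).
For λ=-3+5i: an eigenvector is (2,1) - i(-3,-1) = (2 + 3i, 1 + i).
A real fundamental pair from Re and Im of e^((-3+5i)t)v: X_1 = e^(-3t)(cos(5t)·(2,1) + sin(5t)·(-3,-1)), X_2 = e^(-3t)(sin(5t)·(2,1) - cos(5t)·(-3,-1)).
General solution: C_1X_1 + C_2X_2.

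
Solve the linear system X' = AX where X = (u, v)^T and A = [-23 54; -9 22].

Coefficient matrix A = [[-23, 54], [-9, 22]].
Characteristic polynomial det(A - λI) = λ^2 + λ - 20 = 0.
Eigenvalues λ = -5, 4.
For λ=-5: (A-λI) row 1 is [-18, 54], so an eigenvector is (-3, -1).
For λ=4: (A-λI) row 1 is [-27, 54], so an eigenvector is (2, 1).
General solution: K_1e^(-5t)(-3,-1) + K_2e^(4t)(2,1).

u(t) = -3K_1e^(-5t) + 2K_2e^(4t), v(t) = -K_1e^(-5t) + K_2e^(4t)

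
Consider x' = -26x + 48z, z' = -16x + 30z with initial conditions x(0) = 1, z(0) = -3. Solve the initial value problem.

Coefficient matrix A = [[-26, 48], [-16, 30]].
Characteristic polynomial det(A - λI) = λ^2 - 4λ - 12 = 0.
Eigenvalues λ = 6, -2.
For λ=6: (A-λI) row 1 is [-32, 48], so an eigenvector is (-3, -2).
For λ=-2: (A-λI) row 1 is [-24, 48], so an eigenvector is (2, 1).
General solution: C_1e^(6t)(-3,-2) + C_2e^(-2t)(2,1).
Applying x(0)=1, z(0)=-3 gives C_1=7, C_2=11.

x(t) = -21e^(6t) + 22e^(-2t), z(t) = -14e^(6t) + 11e^(-2t)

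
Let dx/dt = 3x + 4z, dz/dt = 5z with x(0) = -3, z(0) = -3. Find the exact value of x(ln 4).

A = [[3,4],[0,5]]; eigenvalues λ = 3, 5.
Eigenvectors: (-1,0) for λ=3, (-2,-1) for λ=5.
From the initial condition, c_1 = -3, c_2 = 3.
x(ln 4) = (-3)(4^3)(-1) + (3)(4^5)(-2) = -5952.

-5952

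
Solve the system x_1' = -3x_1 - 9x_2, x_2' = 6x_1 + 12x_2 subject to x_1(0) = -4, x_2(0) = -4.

x_1(t) = 20e^(6t) - 24e^(3t), x_2(t) = -20e^(6t) + 16e^(3t)

Coefficient matrix A = [[-3, -9], [6, 12]].
Characteristic polynomial det(A - λI) = λ^2 - 9λ + 18 = 0.
Eigenvalues λ = 3, 6.
For λ=3: (A-λI) row 1 is [-6, -9], so an eigenvector is (-3, 2).
For λ=6: (A-λI) row 1 is [-9, -9], so an eigenvector is (1, -1).
General solution: K_1e^(3t)(-3,2) + K_2e^(6t)(1,-1).
Applying x_1(0)=-4, x_2(0)=-4 gives K_1=8, K_2=20.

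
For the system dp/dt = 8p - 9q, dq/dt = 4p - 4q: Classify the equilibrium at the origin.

A = [[8,-9],[4,-4]]; det(A-λI) = λ^2 - 4λ + 4.
repeated λ = 2 with a single eigenvector.

unstable improper node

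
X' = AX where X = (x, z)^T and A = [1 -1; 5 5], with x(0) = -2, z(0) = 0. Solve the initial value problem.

x(t) = 4e^(3t)sin(t) - 2e^(3t)cos(t), z(t) = -10e^(3t)sin(t)

Coefficient matrix A = [[1, -1], [5, 5]].
Characteristic polynomial det(A - λI) = λ^2 - 6λ + 10 = 0.
Eigenvalues λ = 3 ± i (complex conjugate pair).
For λ=3+i: an eigenvector is (0,1) - i(-1,2) = (0 + i, 1 - 2i).
A real fundamental pair from Re and Im of e^((3+i)t)v: X_1 = e^(3t)(cos(t)·(0,1) + sin(t)·(-1,2)), X_2 = e^(3t)(sin(t)·(0,1) - cos(t)·(-1,2)).
General solution: c_1X_1 + c_2X_2.
Applying x(0)=-2, z(0)=0 gives c_1=-4, c_2=-2.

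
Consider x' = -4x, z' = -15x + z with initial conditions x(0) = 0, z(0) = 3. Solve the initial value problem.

x(t) = 0, z(t) = 3e^(t)

Coefficient matrix A = [[-4, 0], [-15, 1]].
Characteristic polynomial det(A - λI) = λ^2 + 3λ - 4 = 0.
Eigenvalues λ = -4, 1.
For λ=-4: (A-λI) row 2 is [-15, 5], so an eigenvector is (-1, -3).
For λ=1: (A-λI) row 1 is [-5, 0], so an eigenvector is (0, 1).
General solution: K_1e^(-4t)(-1,-3) + K_2e^(t)(0,1).
Applying x(0)=0, z(0)=3 gives K_1=0, K_2=3.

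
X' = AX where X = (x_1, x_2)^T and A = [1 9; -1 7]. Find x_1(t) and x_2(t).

x_1(t) = -3C_1e^(4t) - 3C_2te^(4t) - 2C_2e^(4t), x_2(t) = -C_1e^(4t) - C_2te^(4t) - C_2e^(4t)

Coefficient matrix A = [[1, 9], [-1, 7]].
Characteristic polynomial det(A - λI) = λ^2 - 8λ + 16 = 0.
Single eigenvalue λ = 4 with algebraic multiplicity 2.
Eigenvector v = (-3,-1); generalized eigenvector w with (A-λI)w=v is (-2,-1).
General solution: e^(4t)[C_1·v + C_2·(t·v + w)].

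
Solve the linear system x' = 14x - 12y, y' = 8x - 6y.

x(t) = C_1e^(2t) + 3C_2e^(6t), y(t) = C_1e^(2t) + 2C_2e^(6t)

Coefficient matrix A = [[14, -12], [8, -6]].
Characteristic polynomial det(A - λI) = λ^2 - 8λ + 12 = 0.
Eigenvalues λ = 2, 6.
For λ=2: (A-λI) row 1 is [12, -12], so an eigenvector is (1, 1).
For λ=6: (A-λI) row 1 is [8, -12], so an eigenvector is (3, 2).
General solution: C_1e^(2t)(1,1) + C_2e^(6t)(3,2).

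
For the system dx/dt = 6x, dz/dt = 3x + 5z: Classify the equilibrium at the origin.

A = [[6,0],[3,5]]; det(A-λI) = λ^2 - 11λ + 30.
λ = 5, 6: both positive.

unstable node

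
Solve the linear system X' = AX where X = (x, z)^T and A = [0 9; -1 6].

Coefficient matrix A = [[0, 9], [-1, 6]].
Characteristic polynomial det(A - λI) = λ^2 - 6λ + 9 = 0.
Single eigenvalue λ = 3 with algebraic multiplicity 2.
Eigenvector v = (3,1); generalized eigenvector w with (A-λI)w=v is (2,1).
General solution: e^(3t)[c_1·v + c_2·(t·v + w)].

x(t) = 3c_1e^(3t) + 3c_2te^(3t) + 2c_2e^(3t), z(t) = c_1e^(3t) + c_2te^(3t) + c_2e^(3t)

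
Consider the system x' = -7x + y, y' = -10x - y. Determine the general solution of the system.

Coefficient matrix A = [[-7, 1], [-10, -1]].
Characteristic polynomial det(A - λI) = λ^2 + 8λ + 17 = 0.
Eigenvalues λ = -4 ± i (complex conjugate pair).
For λ=-4+i: an eigenvector is (-1,-3) - i(0,1) = (-1, -3 - i).
A real fundamental pair from Re and Im of e^((-4+i)t)v: X_1 = e^(-4t)(cos(t)·(-1,-3) + sin(t)·(0,1)), X_2 = e^(-4t)(sin(t)·(-1,-3) - cos(t)·(0,1)).
General solution: C_1X_1 + C_2X_2.

x(t) = -C_1e^(-4t)cos(t) - C_2e^(-4t)sin(t), y(t) = C_1e^(-4t)sin(t) - 3C_1e^(-4t)cos(t) - 3C_2e^(-4t)sin(t) - C_2e^(-4t)cos(t)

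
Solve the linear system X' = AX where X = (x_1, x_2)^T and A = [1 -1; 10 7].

x_1(t) = -K_1e^(4t)cos(t) - K_2e^(4t)sin(t), x_2(t) = -K_1e^(4t)sin(t) + 3K_1e^(4t)cos(t) + 3K_2e^(4t)sin(t) + K_2e^(4t)cos(t)

Coefficient matrix A = [[1, -1], [10, 7]].
Characteristic polynomial det(A - λI) = λ^2 - 8λ + 17 = 0.
Eigenvalues λ = 4 ± i (complex conjugate pair).
For λ=4+i: an eigenvector is (-1,3) - i(0,-1) = (-1, 3 + i).
A real fundamental pair from Re and Im of e^((4+i)t)v: X_1 = e^(4t)(cos(t)·(-1,3) + sin(t)·(0,-1)), X_2 = e^(4t)(sin(t)·(-1,3) - cos(t)·(0,-1)).
General solution: K_1X_1 + K_2X_2.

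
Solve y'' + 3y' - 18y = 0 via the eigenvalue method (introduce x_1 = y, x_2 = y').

Let x_1 = y, x_2 = y'. Then x_1' = x_2 and x_2' = 18x_1 - 3x_2.
A = [[0,1],[18,-3]]; det(A-λI) = λ^2 + 3λ - 18.
Eigenvalues λ = 3, -6 with eigenvectors (1,3), (1,-6).

y(t) = C_1e^(3t) + C_2e^(-6t)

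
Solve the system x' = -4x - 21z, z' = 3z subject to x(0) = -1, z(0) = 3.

x(t) = -9e^(3t) + 8e^(-4t), z(t) = 3e^(3t)

Coefficient matrix A = [[-4, -21], [0, 3]].
Characteristic polynomial det(A - λI) = λ^2 + λ - 12 = 0.
Eigenvalues λ = 3, -4.
For λ=3: (A-λI) row 1 is [-7, -21], so an eigenvector is (-3, 1).
For λ=-4: (A-λI) row 1 is [0, -21], so an eigenvector is (-1, 0).
General solution: C_1e^(3t)(-3,1) + C_2e^(-4t)(-1,0).
Applying x(0)=-1, z(0)=3 gives C_1=3, C_2=-8.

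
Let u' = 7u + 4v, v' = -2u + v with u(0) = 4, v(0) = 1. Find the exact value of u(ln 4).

9856

A = [[7,4],[-2,1]]; eigenvalues λ = 3, 5.
Eigenvectors: (-1,1) for λ=3, (2,-1) for λ=5.
From the initial condition, c_1 = 6, c_2 = 5.
u(ln 4) = (6)(4^3)(-1) + (5)(4^5)(2) = 9856.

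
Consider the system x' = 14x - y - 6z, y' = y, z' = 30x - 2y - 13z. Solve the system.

x(t) = C_1e^(2t) + C_2e^(t) + 2C_3e^(-t), y(t) = C_2e^(t), z(t) = 2C_1e^(2t) + 2C_2e^(t) + 5C_3e^(-t)

Coefficient matrix A = [[14, -1, -6], [0, 1, 0], [30, -2, -13]].
det(A - λI) = 0 gives eigenvalues λ = 2, 1, -1.
For λ=2: eigenvector (1,0,2).
For λ=1: eigenvector (1,1,2).
For λ=-1: eigenvector (2,0,5).
General solution: C_1e^(2t)(1,0,2) + C_2e^(t)(1,1,2) + C_3e^(-t)(2,0,5).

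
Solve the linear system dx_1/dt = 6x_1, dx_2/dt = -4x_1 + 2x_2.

Coefficient matrix A = [[6, 0], [-4, 2]].
Characteristic polynomial det(A - λI) = λ^2 - 8λ + 12 = 0.
Eigenvalues λ = 6, 2.
For λ=6: (A-λI) row 2 is [-4, -4], so an eigenvector is (-1, 1).
For λ=2: (A-λI) row 1 is [4, 0], so an eigenvector is (0, -1).
General solution: C_1e^(6t)(-1,1) + C_2e^(2t)(0,-1).

x_1(t) = -C_1e^(6t), x_2(t) = C_1e^(6t) - C_2e^(2t)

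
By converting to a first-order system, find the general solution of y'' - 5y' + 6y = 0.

Let x_1 = y, x_2 = y'. Then x_1' = x_2 and x_2' = -6x_1 + 5x_2.
A = [[0,1],[-6,5]]; det(A-λI) = λ^2 - 5λ + 6.
Eigenvalues λ = 3, 2 with eigenvectors (1,3), (1,2).

y(t) = c_1e^(3t) + c_2e^(2t)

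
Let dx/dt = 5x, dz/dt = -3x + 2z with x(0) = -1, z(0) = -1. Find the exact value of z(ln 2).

A = [[5,0],[-3,2]]; eigenvalues λ = 2, 5.
Eigenvectors: (0,1) for λ=2, (1,-1) for λ=5.
From the initial condition, c_1 = -2, c_2 = -1.
z(ln 2) = (-2)(2^2)(1) + (-1)(2^5)(-1) = 24.

24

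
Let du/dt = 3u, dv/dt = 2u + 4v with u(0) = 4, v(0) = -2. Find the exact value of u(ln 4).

256

A = [[3,0],[2,4]]; eigenvalues λ = 4, 3.
Eigenvectors: (0,1) for λ=4, (1,-2) for λ=3.
From the initial condition, c_1 = 6, c_2 = 4.
u(ln 4) = (6)(4^4)(0) + (4)(4^3)(1) = 256.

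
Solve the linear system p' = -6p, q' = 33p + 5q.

Coefficient matrix A = [[-6, 0], [33, 5]].
Characteristic polynomial det(A - λI) = λ^2 + λ - 30 = 0.
Eigenvalues λ = -6, 5.
For λ=-6: (A-λI) row 2 is [33, 11], so an eigenvector is (1, -3).
For λ=5: (A-λI) row 1 is [-11, 0], so an eigenvector is (0, 1).
General solution: K_1e^(-6t)(1,-3) + K_2e^(5t)(0,1).

p(t) = K_1e^(-6t), q(t) = -3K_1e^(-6t) + K_2e^(5t)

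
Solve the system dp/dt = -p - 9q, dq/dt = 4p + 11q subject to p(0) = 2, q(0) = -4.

Coefficient matrix A = [[-1, -9], [4, 11]].
Characteristic polynomial det(A - λI) = λ^2 - 10λ + 25 = 0.
Single eigenvalue λ = 5 with algebraic multiplicity 2.
Eigenvector v = (-3,2); generalized eigenvector w with (A-λI)w=v is (-1,1).
General solution: e^(5t)[K_1·v + K_2·(t·v + w)].
Applying p(0)=2, q(0)=-4 gives K_1=2, K_2=-8.

p(t) = 24te^(5t) + 2e^(5t), q(t) = -16te^(5t) - 4e^(5t)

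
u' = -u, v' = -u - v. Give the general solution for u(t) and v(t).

Coefficient matrix A = [[-1, 0], [-1, -1]].
Characteristic polynomial det(A - λI) = λ^2 + 2λ + 1 = 0.
Single eigenvalue λ = -1 with algebraic multiplicity 2.
Eigenvector v = (0,1); generalized eigenvector w with (A-λI)w=v is (-1,-2).
General solution: e^(-t)[C_1·v + C_2·(t·v + w)].

u(t) = -C_2e^(-t), v(t) = C_1e^(-t) + C_2te^(-t) - 2C_2e^(-t)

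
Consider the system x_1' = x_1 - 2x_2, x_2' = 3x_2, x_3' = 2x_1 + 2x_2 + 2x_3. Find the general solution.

Coefficient matrix A = [[1, -2, 0], [0, 3, 0], [2, 2, 2]].
det(A - λI) = 0 gives eigenvalues λ = 3, 1, 2.
For λ=3: eigenvector (1,-1,0).
For λ=1: eigenvector (1,0,-2).
For λ=2: eigenvector (0,0,1).
General solution: c_1e^(3t)(1,-1,0) + c_2e^(t)(1,0,-2) + c_3e^(2t)(0,0,1).

x_1(t) = c_1e^(3t) + c_2e^(t), x_2(t) = -c_1e^(3t), x_3(t) = -2c_2e^(t) + c_3e^(2t)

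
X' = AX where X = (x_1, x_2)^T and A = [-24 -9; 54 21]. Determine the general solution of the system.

x_1(t) = -C_1e^(3t) - C_2e^(-6t), x_2(t) = 3C_1e^(3t) + 2C_2e^(-6t)

Coefficient matrix A = [[-24, -9], [54, 21]].
Characteristic polynomial det(A - λI) = λ^2 + 3λ - 18 = 0.
Eigenvalues λ = 3, -6.
For λ=3: (A-λI) row 1 is [-27, -9], so an eigenvector is (-1, 3).
For λ=-6: (A-λI) row 1 is [-18, -9], so an eigenvector is (-1, 2).
General solution: C_1e^(3t)(-1,3) + C_2e^(-6t)(-1,2).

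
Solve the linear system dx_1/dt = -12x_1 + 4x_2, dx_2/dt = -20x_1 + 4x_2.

x_1(t) = -K_1e^(-4t)sin(4t) + K_2e^(-4t)cos(4t), x_2(t) = -2K_1e^(-4t)sin(4t) - K_1e^(-4t)cos(4t) - K_2e^(-4t)sin(4t) + 2K_2e^(-4t)cos(4t)

Coefficient matrix A = [[-12, 4], [-20, 4]].
Characteristic polynomial det(A - λI) = λ^2 + 8λ + 32 = 0.
Eigenvalues λ = -4 ± 4i (complex conjugate pair).
For λ=-4+4i: an eigenvector is (0,-1) - i(-1,-2) = (0 + i, -1 + 2i).
A real fundamental pair from Re and Im of e^((-4+4i)t)v: X_1 = e^(-4t)(cos(4t)·(0,-1) + sin(4t)·(-1,-2)), X_2 = e^(-4t)(sin(4t)·(0,-1) - cos(4t)·(-1,-2)).
General solution: K_1X_1 + K_2X_2.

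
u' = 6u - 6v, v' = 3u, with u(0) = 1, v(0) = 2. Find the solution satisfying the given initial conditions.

u(t) = -3e^(3t)sin(3t) + e^(3t)cos(3t), v(t) = -e^(3t)sin(3t) + 2e^(3t)cos(3t)

Coefficient matrix A = [[6, -6], [3, 0]].
Characteristic polynomial det(A - λI) = λ^2 - 6λ + 18 = 0.
Eigenvalues λ = 3 ± 3i (complex conjugate pair).
For λ=3+3i: an eigenvector is (1,1) - i(-1,0) = (1 + i, 1).
A real fundamental pair from Re and Im of e^((3+3i)t)v: X_1 = e^(3t)(cos(3t)·(1,1) + sin(3t)·(-1,0)), X_2 = e^(3t)(sin(3t)·(1,1) - cos(3t)·(-1,0)).
General solution: K_1X_1 + K_2X_2.
Applying u(0)=1, v(0)=2 gives K_1=2, K_2=-1.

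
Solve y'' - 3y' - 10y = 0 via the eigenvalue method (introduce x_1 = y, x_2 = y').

Let x_1 = y, x_2 = y'. Then x_1' = x_2 and x_2' = 10x_1 + 3x_2.
A = [[0,1],[10,3]]; det(A-λI) = λ^2 - 3λ - 10.
Eigenvalues λ = -2, 5 with eigenvectors (1,-2), (1,5).

y(t) = C_1e^(-2t) + C_2e^(5t)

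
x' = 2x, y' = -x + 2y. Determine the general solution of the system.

Coefficient matrix A = [[2, 0], [-1, 2]].
Characteristic polynomial det(A - λI) = λ^2 - 4λ + 4 = 0.
Single eigenvalue λ = 2 with algebraic multiplicity 2.
Eigenvector v = (0,-1); generalized eigenvector w with (A-λI)w=v is (1,3).
General solution: e^(2t)[c_1·v + c_2·(t·v + w)].

x(t) = c_2e^(2t), y(t) = -c_1e^(2t) - c_2te^(2t) + 3c_2e^(2t)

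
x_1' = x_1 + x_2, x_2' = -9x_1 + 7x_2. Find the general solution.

x_1(t) = -K_1e^(4t) - K_2te^(4t), x_2(t) = -3K_1e^(4t) - 3K_2te^(4t) - K_2e^(4t)

Coefficient matrix A = [[1, 1], [-9, 7]].
Characteristic polynomial det(A - λI) = λ^2 - 8λ + 16 = 0.
Single eigenvalue λ = 4 with algebraic multiplicity 2.
Eigenvector v = (-1,-3); generalized eigenvector w with (A-λI)w=v is (0,-1).
General solution: e^(4t)[K_1·v + K_2·(t·v + w)].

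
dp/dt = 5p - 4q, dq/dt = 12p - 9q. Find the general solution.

p(t) = -c_1e^(-3t) - 2c_2e^(-t), q(t) = -2c_1e^(-3t) - 3c_2e^(-t)

Coefficient matrix A = [[5, -4], [12, -9]].
Characteristic polynomial det(A - λI) = λ^2 + 4λ + 3 = 0.
Eigenvalues λ = -3, -1.
For λ=-3: (A-λI) row 1 is [8, -4], so an eigenvector is (-1, -2).
For λ=-1: (A-λI) row 1 is [6, -4], so an eigenvector is (-2, -3).
General solution: c_1e^(-3t)(-1,-2) + c_2e^(-t)(-2,-3).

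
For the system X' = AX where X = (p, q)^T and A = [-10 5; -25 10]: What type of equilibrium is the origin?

center

A = [[-10,5],[-25,10]]; det(A-λI) = λ^2 + 25.
λ = 0 ± 5i: zero real part.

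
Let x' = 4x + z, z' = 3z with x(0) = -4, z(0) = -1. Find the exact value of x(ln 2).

-72

A = [[4,1],[0,3]]; eigenvalues λ = 3, 4.
Eigenvectors: (-1,1) for λ=3, (1,0) for λ=4.
From the initial condition, c_1 = -1, c_2 = -5.
x(ln 2) = (-1)(2^3)(-1) + (-5)(2^4)(1) = -72.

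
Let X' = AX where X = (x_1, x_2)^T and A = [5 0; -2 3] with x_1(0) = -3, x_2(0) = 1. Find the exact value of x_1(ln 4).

A = [[5,0],[-2,3]]; eigenvalues λ = 5, 3.
Eigenvectors: (1,-1) for λ=5, (0,1) for λ=3.
From the initial condition, c_1 = -3, c_2 = -2.
x_1(ln 4) = (-3)(4^5)(1) + (-2)(4^3)(0) = -3072.

-3072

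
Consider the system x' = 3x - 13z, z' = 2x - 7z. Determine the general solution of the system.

Coefficient matrix A = [[3, -13], [2, -7]].
Characteristic polynomial det(A - λI) = λ^2 + 4λ + 5 = 0.
Eigenvalues λ = -2 ± i (complex conjugate pair).
For λ=-2+i: an eigenvector is (3,1) - i(2,1) = (3 - 2i, 1 - i).
A real fundamental pair from Re and Im of e^((-2+i)t)v: X_1 = e^(-2t)(cos(t)·(3,1) + sin(t)·(2,1)), X_2 = e^(-2t)(sin(t)·(3,1) - cos(t)·(2,1)).
General solution: K_1X_1 + K_2X_2.

x(t) = 2K_1e^(-2t)sin(t) + 3K_1e^(-2t)cos(t) + 3K_2e^(-2t)sin(t) - 2K_2e^(-2t)cos(t), z(t) = K_1e^(-2t)sin(t) + K_1e^(-2t)cos(t) + K_2e^(-2t)sin(t) - K_2e^(-2t)cos(t)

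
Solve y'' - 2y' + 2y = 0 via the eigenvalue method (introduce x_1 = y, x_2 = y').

Let x_1 = y, x_2 = y'. Then x_1' = x_2 and x_2' = -2x_1 + 2x_2.
A = [[0,1],[-2,2]]; det(A-λI) = λ^2 - 2λ + 2.
Eigenvalues λ = 1 ± i.

y(t) = C_1e^(t)cos(t) + C_2e^(t)sin(t)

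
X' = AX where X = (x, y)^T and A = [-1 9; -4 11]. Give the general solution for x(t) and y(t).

x(t) = 3K_1e^(5t) + 3K_2te^(5t) - 2K_2e^(5t), y(t) = 2K_1e^(5t) + 2K_2te^(5t) - K_2e^(5t)

Coefficient matrix A = [[-1, 9], [-4, 11]].
Characteristic polynomial det(A - λI) = λ^2 - 10λ + 25 = 0.
Single eigenvalue λ = 5 with algebraic multiplicity 2.
Eigenvector v = (3,2); generalized eigenvector w with (A-λI)w=v is (-2,-1).
General solution: e^(5t)[K_1·v + K_2·(t·v + w)].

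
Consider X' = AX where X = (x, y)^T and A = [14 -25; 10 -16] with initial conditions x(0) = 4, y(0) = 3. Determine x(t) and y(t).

x(t) = -3e^(-t)sin(5t) + 4e^(-t)cos(5t), y(t) = -e^(-t)sin(5t) + 3e^(-t)cos(5t)

Coefficient matrix A = [[14, -25], [10, -16]].
Characteristic polynomial det(A - λI) = λ^2 + 2λ + 26 = 0.
Eigenvalues λ = -1 ± 5i (complex conjugate pair).
For λ=-1+5i: an eigenvector is (-2,-1) - i(-1,-1) = (-2 + i, -1 + i).
A real fundamental pair from Re and Im of e^((-1+5i)t)v: X_1 = e^(-t)(cos(5t)·(-2,-1) + sin(5t)·(-1,-1)), X_2 = e^(-t)(sin(5t)·(-2,-1) - cos(5t)·(-1,-1)).
General solution: C_1X_1 + C_2X_2.
Applying x(0)=4, y(0)=3 gives C_1=-1, C_2=2.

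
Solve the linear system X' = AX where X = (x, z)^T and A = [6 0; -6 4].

x(t) = c_1e^(6t), z(t) = -3c_1e^(6t) - c_2e^(4t)

Coefficient matrix A = [[6, 0], [-6, 4]].
Characteristic polynomial det(A - λI) = λ^2 - 10λ + 24 = 0.
Eigenvalues λ = 6, 4.
For λ=6: (A-λI) row 2 is [-6, -2], so an eigenvector is (1, -3).
For λ=4: (A-λI) row 1 is [2, 0], so an eigenvector is (0, -1).
General solution: c_1e^(6t)(1,-3) + c_2e^(4t)(0,-1).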